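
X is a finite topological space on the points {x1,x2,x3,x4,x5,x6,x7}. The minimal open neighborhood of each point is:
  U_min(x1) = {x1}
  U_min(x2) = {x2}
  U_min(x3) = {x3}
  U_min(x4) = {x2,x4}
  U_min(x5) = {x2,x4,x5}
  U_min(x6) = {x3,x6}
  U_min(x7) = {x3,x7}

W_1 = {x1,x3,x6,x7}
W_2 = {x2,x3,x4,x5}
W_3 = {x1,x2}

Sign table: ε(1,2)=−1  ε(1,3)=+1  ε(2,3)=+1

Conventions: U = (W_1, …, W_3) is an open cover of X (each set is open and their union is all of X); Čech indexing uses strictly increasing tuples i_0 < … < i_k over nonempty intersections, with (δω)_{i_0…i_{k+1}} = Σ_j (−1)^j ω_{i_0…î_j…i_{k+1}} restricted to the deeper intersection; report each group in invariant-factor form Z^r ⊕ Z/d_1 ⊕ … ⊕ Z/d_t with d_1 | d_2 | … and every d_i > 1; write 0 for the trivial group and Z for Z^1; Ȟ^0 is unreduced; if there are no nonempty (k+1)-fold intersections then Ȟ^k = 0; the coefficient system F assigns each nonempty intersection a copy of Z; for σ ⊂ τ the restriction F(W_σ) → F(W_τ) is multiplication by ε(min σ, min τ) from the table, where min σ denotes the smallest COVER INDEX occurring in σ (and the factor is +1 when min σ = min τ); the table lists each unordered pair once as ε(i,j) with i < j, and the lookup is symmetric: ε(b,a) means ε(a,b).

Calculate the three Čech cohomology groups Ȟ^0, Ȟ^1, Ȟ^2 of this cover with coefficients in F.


Ȟ^0 = 0; Ȟ^1 = Z/2; Ȟ^2 = 0

nonempty overlaps:
  W12={x3} W13={x1} W23={x2}
C dims 3,3; δ0: rk 3, SNF 1^2·2
degree 0: 3−3−0 = 0 → Ȟ^0 ≅ 0
degree 1: 3−0−3 = 0 plus torsion [2] → Ȟ^1 ≅ Z/2
degree 2: 0−0−0 = 0 → Ȟ^2 ≅ 0


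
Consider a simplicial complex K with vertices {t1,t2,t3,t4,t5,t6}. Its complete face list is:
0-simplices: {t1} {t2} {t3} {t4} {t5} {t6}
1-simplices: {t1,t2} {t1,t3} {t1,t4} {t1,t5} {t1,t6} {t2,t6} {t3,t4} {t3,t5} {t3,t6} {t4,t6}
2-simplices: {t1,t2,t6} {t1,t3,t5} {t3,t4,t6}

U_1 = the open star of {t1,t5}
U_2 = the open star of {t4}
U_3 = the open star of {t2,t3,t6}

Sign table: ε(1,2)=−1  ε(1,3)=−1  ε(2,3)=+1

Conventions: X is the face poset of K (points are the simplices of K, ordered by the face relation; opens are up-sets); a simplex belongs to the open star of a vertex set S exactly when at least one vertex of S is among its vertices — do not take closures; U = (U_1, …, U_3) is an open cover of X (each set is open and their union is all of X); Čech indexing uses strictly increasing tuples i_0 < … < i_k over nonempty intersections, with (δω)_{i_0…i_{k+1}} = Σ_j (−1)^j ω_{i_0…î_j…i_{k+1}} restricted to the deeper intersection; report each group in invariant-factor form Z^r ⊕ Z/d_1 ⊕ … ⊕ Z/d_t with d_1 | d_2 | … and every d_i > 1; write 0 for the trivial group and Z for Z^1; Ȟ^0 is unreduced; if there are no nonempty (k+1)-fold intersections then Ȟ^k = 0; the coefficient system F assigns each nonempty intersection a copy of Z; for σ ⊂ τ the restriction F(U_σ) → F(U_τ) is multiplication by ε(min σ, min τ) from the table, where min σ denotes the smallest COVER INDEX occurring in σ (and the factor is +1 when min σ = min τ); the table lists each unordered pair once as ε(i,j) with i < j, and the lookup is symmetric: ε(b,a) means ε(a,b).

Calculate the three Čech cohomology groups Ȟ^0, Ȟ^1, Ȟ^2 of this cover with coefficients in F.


cover nerve:
  U1={{t1},{t5},{t1,t2},{t1,t3},{t1,t4},{t1,t5},{t1,t6},{t3,t5},{t1,t2,t6},{t1,t3,t5}} U2={{t4},{t1,t4},{t3,t4},{t4,t6},{t3,t4,t6}} U3={{t2},{t3},{t6},{t1,t2},{t1,t3},{t1,t6},{t2,t6},{t3,t4},{t3,t5},{t3,t6},{t4,t6},{t1,t2,t6},{t1,t3,t5},{t3,t4,t6}}
  U12={{t1,t4}} U13={{t1,t2},{t1,t3},{t1,t6},{t3,t5},{t1,t2,t6},{t1,t3,t5}} U23={{t3,t4},{t4,t6},{t3,t4,t6}}
C dims 3,3; δ0: rk 2, SNF 1^2
Ȟ^0: (3−2)−0=1 ⇒ Z
Ȟ^1: (3−0)−2=1 ⇒ Z
Ȟ^2: (0−0)−0=0 ⇒ 0

Ȟ^0(U;F) ≅ Z,  Ȟ^1(U;F) ≅ Z,  Ȟ^2(U;F) ≅ 0


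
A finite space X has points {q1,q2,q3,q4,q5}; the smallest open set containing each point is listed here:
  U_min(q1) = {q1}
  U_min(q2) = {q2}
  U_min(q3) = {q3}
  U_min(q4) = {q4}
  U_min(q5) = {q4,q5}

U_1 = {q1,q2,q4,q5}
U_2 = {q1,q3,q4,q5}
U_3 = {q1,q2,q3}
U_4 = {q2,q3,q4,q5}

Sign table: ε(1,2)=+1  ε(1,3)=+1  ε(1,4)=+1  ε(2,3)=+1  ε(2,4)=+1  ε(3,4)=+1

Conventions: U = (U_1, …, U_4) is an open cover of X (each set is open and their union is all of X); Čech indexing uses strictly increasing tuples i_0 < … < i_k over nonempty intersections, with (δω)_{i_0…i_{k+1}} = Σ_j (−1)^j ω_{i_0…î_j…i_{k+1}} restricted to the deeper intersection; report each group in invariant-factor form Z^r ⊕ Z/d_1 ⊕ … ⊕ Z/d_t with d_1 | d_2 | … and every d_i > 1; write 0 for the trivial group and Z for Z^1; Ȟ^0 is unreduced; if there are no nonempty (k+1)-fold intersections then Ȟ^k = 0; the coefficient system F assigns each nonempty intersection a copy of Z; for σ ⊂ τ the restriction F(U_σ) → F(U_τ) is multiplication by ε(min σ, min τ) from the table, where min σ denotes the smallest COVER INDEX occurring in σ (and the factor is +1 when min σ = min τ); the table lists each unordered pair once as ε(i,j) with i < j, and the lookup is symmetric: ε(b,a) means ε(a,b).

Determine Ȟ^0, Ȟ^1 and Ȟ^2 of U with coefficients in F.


nonempty intersections:
  U12={q1,q4,q5} U13={q1,q2} U14={q2,q4,q5} U23={q1,q3} U24={q3,q4,q5} U34={q2,q3}
  U123={q1} U124={q4,q5} U134={q2} U234={q3}
C dims 4,6,4; δ0: rk 3, SNF 1^3; δ1: rk 3, SNF 1^3
Ȟ^0: (4−3)−0=1 ⇒ Z
Ȟ^1: (6−3)−3=0 ⇒ 0
Ȟ^2: (4−0)−3=1 ⇒ Z

Ȟ^0(U;F) ≅ Z, Ȟ^1(U;F) ≅ 0, Ȟ^2(U;F) ≅ Z


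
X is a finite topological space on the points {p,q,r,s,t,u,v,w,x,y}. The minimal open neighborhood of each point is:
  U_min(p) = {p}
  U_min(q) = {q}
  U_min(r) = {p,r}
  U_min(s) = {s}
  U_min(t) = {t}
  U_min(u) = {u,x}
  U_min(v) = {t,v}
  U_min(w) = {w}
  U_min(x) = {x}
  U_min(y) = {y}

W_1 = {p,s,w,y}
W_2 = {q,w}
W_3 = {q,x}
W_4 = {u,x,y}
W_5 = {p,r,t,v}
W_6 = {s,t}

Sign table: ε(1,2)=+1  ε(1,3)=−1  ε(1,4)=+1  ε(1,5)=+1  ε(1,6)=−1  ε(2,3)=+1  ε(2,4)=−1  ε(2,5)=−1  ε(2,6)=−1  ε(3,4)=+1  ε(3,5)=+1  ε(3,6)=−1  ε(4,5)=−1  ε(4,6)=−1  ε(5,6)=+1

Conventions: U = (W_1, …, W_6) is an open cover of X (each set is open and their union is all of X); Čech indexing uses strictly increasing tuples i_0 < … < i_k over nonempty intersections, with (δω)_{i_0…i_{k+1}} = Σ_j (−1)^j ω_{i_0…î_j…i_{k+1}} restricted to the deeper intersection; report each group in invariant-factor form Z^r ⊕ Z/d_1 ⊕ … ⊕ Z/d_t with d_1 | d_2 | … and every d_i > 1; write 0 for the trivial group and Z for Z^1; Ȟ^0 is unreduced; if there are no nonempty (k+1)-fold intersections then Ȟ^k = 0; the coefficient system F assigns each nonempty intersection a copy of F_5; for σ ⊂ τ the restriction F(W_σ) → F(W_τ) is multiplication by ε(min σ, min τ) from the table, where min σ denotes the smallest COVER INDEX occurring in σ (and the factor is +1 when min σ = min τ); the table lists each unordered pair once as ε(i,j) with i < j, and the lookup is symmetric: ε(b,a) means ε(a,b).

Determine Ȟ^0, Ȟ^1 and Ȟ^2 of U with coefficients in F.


Ȟ^0(U;F) ≅ 0; Ȟ^1(U;F) ≅ Z/5; Ȟ^2(U;F) ≅ 0

nonempty overlaps:
  W12={w} W14={y} W15={p} W16={s} W23={q} W34={x} W56={t}
C dims 6,7; δ0: rk_F5 6
degree 0: 6−6−0 = 0 → Ȟ^0 ≅ 0
degree 1: 7−0−6 = 1 → Ȟ^1 ≅ Z/5
degree 2: 0−0−0 = 0 → Ȟ^2 ≅ 0


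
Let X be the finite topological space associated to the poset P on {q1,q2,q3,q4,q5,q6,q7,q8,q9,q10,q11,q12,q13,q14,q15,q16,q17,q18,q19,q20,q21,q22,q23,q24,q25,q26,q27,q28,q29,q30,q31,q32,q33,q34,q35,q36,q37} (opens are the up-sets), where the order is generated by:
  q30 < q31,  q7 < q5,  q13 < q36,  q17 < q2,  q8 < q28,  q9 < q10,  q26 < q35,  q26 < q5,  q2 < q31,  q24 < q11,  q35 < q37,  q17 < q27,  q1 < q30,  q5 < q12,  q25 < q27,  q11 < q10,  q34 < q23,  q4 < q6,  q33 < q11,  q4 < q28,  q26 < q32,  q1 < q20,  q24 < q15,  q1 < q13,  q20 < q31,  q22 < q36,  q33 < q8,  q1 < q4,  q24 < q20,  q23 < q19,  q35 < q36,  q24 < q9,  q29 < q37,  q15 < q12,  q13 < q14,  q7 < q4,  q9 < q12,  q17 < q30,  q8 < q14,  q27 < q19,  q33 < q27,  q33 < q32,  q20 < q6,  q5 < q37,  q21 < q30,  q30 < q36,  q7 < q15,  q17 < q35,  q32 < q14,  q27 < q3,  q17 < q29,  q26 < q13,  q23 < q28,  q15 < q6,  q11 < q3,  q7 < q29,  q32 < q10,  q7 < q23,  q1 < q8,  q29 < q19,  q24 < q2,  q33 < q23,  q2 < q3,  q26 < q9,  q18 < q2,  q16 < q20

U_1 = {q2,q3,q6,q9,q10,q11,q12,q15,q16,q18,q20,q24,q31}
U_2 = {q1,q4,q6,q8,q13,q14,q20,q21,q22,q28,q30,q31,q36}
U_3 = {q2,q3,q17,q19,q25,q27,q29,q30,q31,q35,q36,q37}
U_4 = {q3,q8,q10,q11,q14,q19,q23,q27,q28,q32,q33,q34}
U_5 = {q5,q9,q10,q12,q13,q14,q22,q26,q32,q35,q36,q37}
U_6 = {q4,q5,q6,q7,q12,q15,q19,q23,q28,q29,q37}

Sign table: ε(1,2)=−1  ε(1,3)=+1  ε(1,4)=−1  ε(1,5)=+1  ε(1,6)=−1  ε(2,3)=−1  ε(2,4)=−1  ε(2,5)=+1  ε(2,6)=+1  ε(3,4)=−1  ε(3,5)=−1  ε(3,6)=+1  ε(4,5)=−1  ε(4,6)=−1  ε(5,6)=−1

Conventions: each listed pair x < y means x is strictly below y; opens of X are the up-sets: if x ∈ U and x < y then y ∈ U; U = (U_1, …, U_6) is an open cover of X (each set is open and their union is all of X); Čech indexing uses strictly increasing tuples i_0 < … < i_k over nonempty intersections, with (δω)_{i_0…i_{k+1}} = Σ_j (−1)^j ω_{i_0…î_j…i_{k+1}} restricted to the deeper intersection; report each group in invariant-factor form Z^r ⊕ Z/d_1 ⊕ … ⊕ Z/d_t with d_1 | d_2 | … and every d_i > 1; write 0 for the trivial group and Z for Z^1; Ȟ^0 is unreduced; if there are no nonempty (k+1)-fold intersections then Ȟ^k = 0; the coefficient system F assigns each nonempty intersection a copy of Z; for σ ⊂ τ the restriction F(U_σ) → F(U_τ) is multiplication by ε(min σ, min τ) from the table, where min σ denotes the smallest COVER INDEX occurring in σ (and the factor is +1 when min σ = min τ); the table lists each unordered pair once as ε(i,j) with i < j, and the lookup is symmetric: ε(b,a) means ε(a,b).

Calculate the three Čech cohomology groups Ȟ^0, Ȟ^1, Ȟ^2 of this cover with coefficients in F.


Ȟ^0 ≅ 0, Ȟ^1 ≅ Z/2, Ȟ^2 ≅ Z

nonempty overlaps:
  U12={q6,q20,q31} U13={q2,q3,q31} U14={q3,q10,q11} U15={q9,q10,q12} U16={q6,q12,q15} U23={q30,q31,q36} U24={q8,q14,q28} U25={q13,q14,q22,q36} U26={q4,q6,q28} U34={q3,q19,q27} U35={q35,q36,q37} U36={q19,q29,q37} U45={q10,q14,q32} U46={q19,q23,q28} U56={q5,q12,q37}
  U123={q31} U126={q6} U134={q3} U145={q10} U156={q12} U235={q36} U245={q14} U246={q28} U346={q19} U356={q37}
C dims 6,15,10; δ0: rk 6, SNF 1^5·2; δ1: rk 9, SNF 1^9
degree 0: 6−6−0 = 0 → Ȟ^0 ≅ 0
degree 1: 15−9−6 = 0 plus torsion [2] → Ȟ^1 ≅ Z/2
degree 2: 10−0−9 = 1 → Ȟ^2 ≅ Z


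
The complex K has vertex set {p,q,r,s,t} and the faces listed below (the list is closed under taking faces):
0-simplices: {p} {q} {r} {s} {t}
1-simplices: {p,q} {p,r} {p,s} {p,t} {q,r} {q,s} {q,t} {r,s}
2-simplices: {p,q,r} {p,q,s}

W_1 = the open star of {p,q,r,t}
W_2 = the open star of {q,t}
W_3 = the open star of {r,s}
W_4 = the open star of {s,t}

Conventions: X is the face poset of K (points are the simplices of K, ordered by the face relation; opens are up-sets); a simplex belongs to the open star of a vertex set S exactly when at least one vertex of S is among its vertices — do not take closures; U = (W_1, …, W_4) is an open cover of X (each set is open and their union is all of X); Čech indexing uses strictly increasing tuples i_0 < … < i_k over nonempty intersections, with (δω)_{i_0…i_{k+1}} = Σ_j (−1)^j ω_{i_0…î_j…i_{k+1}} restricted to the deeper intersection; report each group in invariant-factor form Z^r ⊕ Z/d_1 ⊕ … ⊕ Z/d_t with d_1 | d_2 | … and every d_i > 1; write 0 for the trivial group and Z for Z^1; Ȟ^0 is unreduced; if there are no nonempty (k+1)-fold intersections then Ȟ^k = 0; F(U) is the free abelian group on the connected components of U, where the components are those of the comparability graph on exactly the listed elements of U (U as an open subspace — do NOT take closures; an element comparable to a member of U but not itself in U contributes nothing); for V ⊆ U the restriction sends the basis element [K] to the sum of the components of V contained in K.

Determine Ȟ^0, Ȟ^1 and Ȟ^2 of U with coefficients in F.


Ȟ^0(U;F) ≅ Z; Ȟ^1(U;F) ≅ Z; Ȟ^2(U;F) ≅ 0

nonempty intersections:
  W1={{p},{q},{r},{t},{p,q},{p,r},{p,s},{p,t},{q,r},{q,s},{q,t},{r,s},{p,q,r},{p,q,s}} W2={{q},{t},{p,q},{p,t},{q,r},{q,s},{q,t},{p,q,r},{p,q,s}} W3={{r},{s},{p,r},{p,s},{q,r},{q,s},{r,s},{p,q,r},{p,q,s}} W4={{s},{t},{p,s},{p,t},{q,s},{q,t},{r,s},{p,q,s}}
  W12={{q},{t},{p,q},{p,t},{q,r},{q,s},{q,t},{p,q,r},{p,q,s}} W13={{r},{p,r},{p,s},{q,r},{q,s},{r,s},{p,q,r},{p,q,s}} W14={{t},{p,s},{p,t},{q,s},{q,t},{r,s},{p,q,s}} W23={{q,r},{q,s},{p,q,r},{p,q,s}} W24={{t},{p,t},{q,s},{q,t},{p,q,s}} W34={{s},{p,s},{q,s},{r,s},{p,q,s}}
  W123={{q,r},{q,s},{p,q,r},{p,q,s}} W124={{t},{p,t},{q,s},{q,t},{p,q,s}} W134={{p,s},{q,s},{r,s},{p,q,s}} W234={{q,s},{p,q,s}}
  W1234={{q,s},{p,q,s}}
components per intersection:
  W1: {{p},{q},{r},{t},{p,q},{p,r},{p,s},{p,t},{q,r},{q,s},{q,t},{r,s},{p,q,r},{p,q,s}}
  W2: {{q},{t},{p,q},{p,t},{q,r},{q,s},{q,t},{p,q,r},{p,q,s}}
  W3: {{r},{s},{p,r},{p,s},{q,r},{q,s},{r,s},{p,q,r},{p,q,s}}
  W4: {{s},{p,s},{q,s},{r,s},{p,q,s}} {{t},{p,t},{q,t}}
  W12: {{q},{t},{p,q},{p,t},{q,r},{q,s},{q,t},{p,q,r},{p,q,s}}
  W13: {{r},{p,r},{q,r},{r,s},{p,q,r}} {{p,s},{q,s},{p,q,s}}
  W14: {{t},{p,t},{q,t}} {{p,s},{q,s},{p,q,s}} {{r,s}}
  W23: {{q,r},{p,q,r}} {{q,s},{p,q,s}}
  W24: {{t},{p,t},{q,t}} {{q,s},{p,q,s}}
  W34: {{s},{p,s},{q,s},{r,s},{p,q,s}}
  W123: {{q,r},{p,q,r}} {{q,s},{p,q,s}}
  W124: {{t},{p,t},{q,t}} {{q,s},{p,q,s}}
  W134: {{p,s},{q,s},{p,q,s}} {{r,s}}
  W234: {{q,s},{p,q,s}}
  W1234: {{q,s},{p,q,s}}
C dims 5,11,7,1; δ0: rk 4, SNF 1^4; δ1: rk 6, SNF 1^6; δ2: rk 1, SNF 1^1
Ȟ^0: (5−4)−0=1 ⇒ Z
Ȟ^1: (11−6)−4=1 ⇒ Z
Ȟ^2: (7−1)−6=0 ⇒ 0


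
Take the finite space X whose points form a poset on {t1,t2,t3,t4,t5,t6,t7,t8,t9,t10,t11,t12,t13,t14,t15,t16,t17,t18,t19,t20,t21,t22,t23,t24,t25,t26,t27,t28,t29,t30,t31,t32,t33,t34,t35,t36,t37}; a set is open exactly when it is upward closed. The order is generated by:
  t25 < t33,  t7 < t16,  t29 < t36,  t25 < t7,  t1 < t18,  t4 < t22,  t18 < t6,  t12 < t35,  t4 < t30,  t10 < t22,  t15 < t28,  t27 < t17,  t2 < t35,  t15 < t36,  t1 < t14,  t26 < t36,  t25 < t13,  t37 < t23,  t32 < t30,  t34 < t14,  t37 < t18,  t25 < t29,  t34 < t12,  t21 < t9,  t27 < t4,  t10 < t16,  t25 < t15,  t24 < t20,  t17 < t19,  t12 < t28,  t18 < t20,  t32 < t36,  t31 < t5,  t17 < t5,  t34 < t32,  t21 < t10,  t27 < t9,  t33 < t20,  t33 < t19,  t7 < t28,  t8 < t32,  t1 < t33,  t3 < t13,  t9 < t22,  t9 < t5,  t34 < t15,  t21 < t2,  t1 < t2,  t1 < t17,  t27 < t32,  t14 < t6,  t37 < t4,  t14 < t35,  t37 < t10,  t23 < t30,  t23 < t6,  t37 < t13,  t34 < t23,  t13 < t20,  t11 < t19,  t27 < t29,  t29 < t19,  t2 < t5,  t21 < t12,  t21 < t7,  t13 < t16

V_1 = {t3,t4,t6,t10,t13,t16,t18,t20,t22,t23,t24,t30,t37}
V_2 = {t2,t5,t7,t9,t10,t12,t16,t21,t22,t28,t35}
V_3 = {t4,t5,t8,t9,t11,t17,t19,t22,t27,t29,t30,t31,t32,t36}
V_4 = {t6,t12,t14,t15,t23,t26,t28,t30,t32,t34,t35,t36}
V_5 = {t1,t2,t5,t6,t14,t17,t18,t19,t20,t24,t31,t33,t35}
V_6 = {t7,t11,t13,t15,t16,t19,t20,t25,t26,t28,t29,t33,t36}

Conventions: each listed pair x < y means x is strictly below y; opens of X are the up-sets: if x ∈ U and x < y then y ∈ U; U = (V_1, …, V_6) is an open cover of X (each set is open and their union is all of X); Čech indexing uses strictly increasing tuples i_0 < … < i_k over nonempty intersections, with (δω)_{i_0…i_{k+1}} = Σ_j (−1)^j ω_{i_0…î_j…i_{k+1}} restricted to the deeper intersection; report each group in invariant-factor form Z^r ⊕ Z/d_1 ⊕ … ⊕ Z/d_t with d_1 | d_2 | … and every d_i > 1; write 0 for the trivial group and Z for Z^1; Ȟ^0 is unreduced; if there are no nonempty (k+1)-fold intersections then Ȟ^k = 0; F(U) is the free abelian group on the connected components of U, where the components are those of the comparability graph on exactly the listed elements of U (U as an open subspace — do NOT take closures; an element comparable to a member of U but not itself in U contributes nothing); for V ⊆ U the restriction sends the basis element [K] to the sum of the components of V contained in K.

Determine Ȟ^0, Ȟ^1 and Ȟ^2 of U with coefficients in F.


nerve of the cover:
  V12={t10,t16,t22} V13={t4,t22,t30} V14={t6,t23,t30} V15={t6,t18,t20,t24} V16={t13,t16,t20} V23={t5,t9,t22} V24={t12,t28,t35} V25={t2,t5,t35} V26={t7,t16,t28} V34={t30,t32,t36} V35={t5,t17,t19,t31} V36={t11,t19,t29,t36} V45={t6,t14,t35} V46={t15,t26,t28,t36} V56={t19,t20,t33}
  V123={t22} V126={t16} V134={t30} V145={t6} V156={t20} V235={t5} V245={t35} V246={t28} V346={t36} V356={t19}
components per intersection:
  V1: {t3,t4,t6,t10,t13,t16,t18,t20,t22,t23,t24,t30,t37}
  V2: {t2,t5,t7,t9,t10,t12,t16,t21,t22,t28,t35}
  V3: {t4,t5,t8,t9,t11,t17,t19,t22,t27,t29,t30,t31,t32,t36}
  V4: {t6,t12,t14,t15,t23,t26,t28,t30,t32,t34,t35,t36}
  V5: {t1,t2,t5,t6,t14,t17,t18,t19,t20,t24,t31,t33,t35}
  V6: {t7,t11,t13,t15,t16,t19,t20,t25,t26,t28,t29,t33,t36}
  V12: {t10,t16,t22}
  V13: {t4,t22,t30}
  V14: {t6,t23,t30}
  V15: {t6,t18,t20,t24}
  V16: {t13,t16,t20}
  V23: {t5,t9,t22}
  V24: {t12,t28,t35}
  V25: {t2,t5,t35}
  V26: {t7,t16,t28}
  V34: {t30,t32,t36}
  V35: {t5,t17,t19,t31}
  V36: {t11,t19,t29,t36}
  V45: {t6,t14,t35}
  V46: {t15,t26,t28,t36}
  V56: {t19,t20,t33}
  V123: {t22}
  V126: {t16}
  V134: {t30}
  V145: {t6}
  V156: {t20}
  V235: {t5}
  V245: {t35}
  V246: {t28}
  V346: {t36}
  V356: {t19}
C dims 6,15,10; δ0: rk 5, SNF 1^5; δ1: rk 10, SNF 1^9·2
Ȟ^0 = (6 − 5) − 0 = 1, so Ȟ^0 ≅ Z
Ȟ^1 = (15 − 10) − 5 = 0, so Ȟ^1 ≅ 0
Ȟ^2 = (10 − 0) − 10 = 0 plus torsion [2], so Ȟ^2 ≅ Z/2

Ȟ^0 ≅ Z, Ȟ^1 ≅ 0, Ȟ^2 ≅ Z/2


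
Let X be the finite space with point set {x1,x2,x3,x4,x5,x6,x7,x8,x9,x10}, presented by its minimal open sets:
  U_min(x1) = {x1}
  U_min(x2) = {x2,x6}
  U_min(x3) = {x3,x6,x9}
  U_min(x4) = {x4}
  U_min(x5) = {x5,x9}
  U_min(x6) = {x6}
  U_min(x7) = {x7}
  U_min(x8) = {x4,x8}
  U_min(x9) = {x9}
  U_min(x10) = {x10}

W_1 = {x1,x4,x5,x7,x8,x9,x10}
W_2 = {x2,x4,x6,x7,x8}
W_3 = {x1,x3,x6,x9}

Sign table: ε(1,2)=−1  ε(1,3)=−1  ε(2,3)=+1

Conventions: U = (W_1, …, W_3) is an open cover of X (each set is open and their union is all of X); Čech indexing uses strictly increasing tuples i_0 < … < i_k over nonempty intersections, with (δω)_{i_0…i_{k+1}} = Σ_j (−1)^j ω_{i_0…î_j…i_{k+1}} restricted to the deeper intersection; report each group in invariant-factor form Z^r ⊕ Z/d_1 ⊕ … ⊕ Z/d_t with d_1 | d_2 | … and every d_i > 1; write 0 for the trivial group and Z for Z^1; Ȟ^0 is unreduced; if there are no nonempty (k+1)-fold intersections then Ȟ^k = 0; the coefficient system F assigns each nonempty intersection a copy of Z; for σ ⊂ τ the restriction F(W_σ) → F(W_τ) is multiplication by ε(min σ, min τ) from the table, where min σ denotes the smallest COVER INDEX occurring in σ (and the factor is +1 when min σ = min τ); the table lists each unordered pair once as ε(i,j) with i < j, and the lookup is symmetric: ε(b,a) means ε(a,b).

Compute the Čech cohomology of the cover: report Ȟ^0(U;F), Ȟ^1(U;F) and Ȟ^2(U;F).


Ȟ^0(U;F) ≅ Z, Ȟ^1(U;F) ≅ Z, Ȟ^2(U;F) ≅ 0

nerve of the cover:
  W12={x4,x7,x8} W13={x1,x9} W23={x6}
C dims 3,3; δ0: rk 2, SNF 1^2
Ȟ^0 = (3 − 2) − 0 = 1, so Ȟ^0 ≅ Z
Ȟ^1 = (3 − 0) − 2 = 1, so Ȟ^1 ≅ Z
Ȟ^2 = (0 − 0) − 0 = 0, so Ȟ^2 ≅ 0


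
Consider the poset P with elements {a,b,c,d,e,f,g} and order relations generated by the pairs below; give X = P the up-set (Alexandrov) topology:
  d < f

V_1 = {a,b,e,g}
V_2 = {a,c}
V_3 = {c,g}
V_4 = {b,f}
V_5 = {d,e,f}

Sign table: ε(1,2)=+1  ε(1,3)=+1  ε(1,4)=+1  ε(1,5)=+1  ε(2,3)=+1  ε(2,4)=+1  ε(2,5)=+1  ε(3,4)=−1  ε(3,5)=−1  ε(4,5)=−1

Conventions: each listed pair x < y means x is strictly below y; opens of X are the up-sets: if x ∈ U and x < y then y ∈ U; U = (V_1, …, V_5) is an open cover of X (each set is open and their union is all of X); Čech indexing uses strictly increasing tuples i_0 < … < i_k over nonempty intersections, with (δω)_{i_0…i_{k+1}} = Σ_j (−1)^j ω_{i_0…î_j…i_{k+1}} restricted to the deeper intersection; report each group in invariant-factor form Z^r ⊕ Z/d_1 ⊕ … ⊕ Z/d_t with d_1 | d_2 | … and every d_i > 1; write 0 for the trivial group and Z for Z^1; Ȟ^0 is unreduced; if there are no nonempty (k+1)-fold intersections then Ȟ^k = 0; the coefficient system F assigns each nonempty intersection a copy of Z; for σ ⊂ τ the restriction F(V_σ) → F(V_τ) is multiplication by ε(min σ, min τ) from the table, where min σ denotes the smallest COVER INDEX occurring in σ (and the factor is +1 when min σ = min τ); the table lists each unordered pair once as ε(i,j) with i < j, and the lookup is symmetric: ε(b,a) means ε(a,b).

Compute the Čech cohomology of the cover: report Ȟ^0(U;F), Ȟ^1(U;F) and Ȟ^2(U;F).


Ȟ^0(U;F) ≅ 0,  Ȟ^1(U;F) ≅ Z ⊕ Z/2,  Ȟ^2(U;F) ≅ 0

nonempty intersections:
  V12={a} V13={g} V14={b} V15={e} V23={c} V45={f}
C dims 5,6; δ0: rk 5, SNF 1^4·2
Ȟ^0: (5−5)−0=0 ⇒ 0
Ȟ^1: (6−0)−5=1 plus torsion [2] ⇒ Z ⊕ Z/2
Ȟ^2: (0−0)−0=0 ⇒ 0


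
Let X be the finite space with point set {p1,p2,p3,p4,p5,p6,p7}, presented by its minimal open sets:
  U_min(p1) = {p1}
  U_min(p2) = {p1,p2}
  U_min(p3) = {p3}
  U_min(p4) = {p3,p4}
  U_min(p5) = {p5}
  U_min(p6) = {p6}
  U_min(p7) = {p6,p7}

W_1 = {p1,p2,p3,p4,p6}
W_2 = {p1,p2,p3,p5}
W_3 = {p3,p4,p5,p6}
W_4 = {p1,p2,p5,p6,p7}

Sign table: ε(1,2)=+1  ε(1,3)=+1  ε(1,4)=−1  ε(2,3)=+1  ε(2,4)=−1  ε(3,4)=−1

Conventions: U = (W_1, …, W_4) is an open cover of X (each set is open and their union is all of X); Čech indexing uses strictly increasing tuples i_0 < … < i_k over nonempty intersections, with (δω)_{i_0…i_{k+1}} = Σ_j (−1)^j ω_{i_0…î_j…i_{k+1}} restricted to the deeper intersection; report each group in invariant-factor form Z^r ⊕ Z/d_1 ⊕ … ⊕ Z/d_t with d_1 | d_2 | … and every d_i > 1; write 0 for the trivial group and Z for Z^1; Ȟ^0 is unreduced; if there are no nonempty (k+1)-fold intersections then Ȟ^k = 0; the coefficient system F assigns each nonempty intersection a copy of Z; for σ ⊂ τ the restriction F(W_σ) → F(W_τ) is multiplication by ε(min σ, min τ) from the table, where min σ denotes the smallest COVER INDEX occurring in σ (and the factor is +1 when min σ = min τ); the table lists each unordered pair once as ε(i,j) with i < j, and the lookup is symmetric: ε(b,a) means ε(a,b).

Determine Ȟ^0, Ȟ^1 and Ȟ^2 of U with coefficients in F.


Ȟ^0 = Z; Ȟ^1 = 0; Ȟ^2 = Z

nonempty intersections:
  W12={p1,p2,p3} W13={p3,p4,p6} W14={p1,p2,p6} W23={p3,p5} W24={p1,p2,p5} W34={p5,p6}
  W123={p3} W124={p1,p2} W134={p6} W234={p5}
C dims 4,6,4; δ0: rk 3, SNF 1^3; δ1: rk 3, SNF 1^3
Ȟ^0: (4−3)−0=1 ⇒ Z
Ȟ^1: (6−3)−3=0 ⇒ 0
Ȟ^2: (4−0)−3=1 ⇒ Z


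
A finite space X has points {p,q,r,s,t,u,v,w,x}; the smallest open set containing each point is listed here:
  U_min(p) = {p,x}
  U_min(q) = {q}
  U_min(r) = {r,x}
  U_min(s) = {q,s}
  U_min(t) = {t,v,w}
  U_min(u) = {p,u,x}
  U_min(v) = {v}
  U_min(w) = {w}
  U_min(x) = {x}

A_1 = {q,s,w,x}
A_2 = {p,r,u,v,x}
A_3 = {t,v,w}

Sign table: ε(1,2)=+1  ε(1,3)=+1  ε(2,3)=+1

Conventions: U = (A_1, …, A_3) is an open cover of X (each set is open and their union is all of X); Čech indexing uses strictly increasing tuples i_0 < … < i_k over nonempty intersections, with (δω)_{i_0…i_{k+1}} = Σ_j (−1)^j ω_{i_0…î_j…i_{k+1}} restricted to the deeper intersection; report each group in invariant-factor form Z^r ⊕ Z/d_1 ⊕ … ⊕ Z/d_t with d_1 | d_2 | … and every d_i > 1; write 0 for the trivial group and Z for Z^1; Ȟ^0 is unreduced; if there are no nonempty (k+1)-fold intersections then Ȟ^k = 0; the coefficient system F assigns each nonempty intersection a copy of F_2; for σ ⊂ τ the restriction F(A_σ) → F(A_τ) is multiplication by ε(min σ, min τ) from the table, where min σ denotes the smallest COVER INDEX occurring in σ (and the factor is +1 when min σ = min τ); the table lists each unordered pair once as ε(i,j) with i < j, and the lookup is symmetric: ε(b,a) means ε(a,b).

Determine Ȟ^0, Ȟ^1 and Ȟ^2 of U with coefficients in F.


Ȟ^0(U;F) ≅ Z/2, Ȟ^1(U;F) ≅ Z/2, Ȟ^2(U;F) ≅ 0

nonempty intersections:
  A12={x} A13={w} A23={v}
C dims 3,3; δ0: rk_F2 2
Ȟ^0: (3−2)−0=1 ⇒ Z/2
Ȟ^1: (3−0)−2=1 ⇒ Z/2
Ȟ^2: (0−0)−0=0 ⇒ 0


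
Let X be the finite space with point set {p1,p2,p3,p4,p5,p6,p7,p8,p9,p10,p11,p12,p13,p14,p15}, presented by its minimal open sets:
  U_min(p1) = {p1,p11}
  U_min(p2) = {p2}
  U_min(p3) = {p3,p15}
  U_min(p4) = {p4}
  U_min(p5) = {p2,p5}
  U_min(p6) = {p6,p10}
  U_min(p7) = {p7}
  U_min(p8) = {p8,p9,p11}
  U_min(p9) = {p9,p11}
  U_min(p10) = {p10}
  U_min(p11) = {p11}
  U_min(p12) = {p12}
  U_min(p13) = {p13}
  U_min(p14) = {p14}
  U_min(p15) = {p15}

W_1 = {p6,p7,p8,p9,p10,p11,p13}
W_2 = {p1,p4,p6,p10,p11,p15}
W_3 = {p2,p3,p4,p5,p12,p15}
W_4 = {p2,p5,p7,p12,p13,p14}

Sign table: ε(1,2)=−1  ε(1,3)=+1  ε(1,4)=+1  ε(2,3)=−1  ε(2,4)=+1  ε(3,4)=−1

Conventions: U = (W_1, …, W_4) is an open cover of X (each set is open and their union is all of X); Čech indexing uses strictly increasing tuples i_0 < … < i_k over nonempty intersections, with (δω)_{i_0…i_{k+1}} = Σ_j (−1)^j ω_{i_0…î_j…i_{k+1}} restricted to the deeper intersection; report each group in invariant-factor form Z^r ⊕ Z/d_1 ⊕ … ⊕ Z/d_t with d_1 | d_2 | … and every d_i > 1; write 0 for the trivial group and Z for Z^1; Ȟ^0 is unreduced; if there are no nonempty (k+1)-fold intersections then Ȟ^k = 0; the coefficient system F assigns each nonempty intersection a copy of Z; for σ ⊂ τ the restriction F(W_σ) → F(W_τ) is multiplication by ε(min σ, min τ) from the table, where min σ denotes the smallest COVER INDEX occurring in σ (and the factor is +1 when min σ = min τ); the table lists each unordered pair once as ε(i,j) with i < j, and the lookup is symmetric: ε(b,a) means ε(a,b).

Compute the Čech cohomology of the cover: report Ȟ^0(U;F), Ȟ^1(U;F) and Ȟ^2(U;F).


Ȟ^0(U;F) ≅ 0, Ȟ^1(U;F) ≅ Z/2 and Ȟ^2(U;F) ≅ 0

nonempty overlaps:
  W12={p6,p10,p11} W14={p7,p13} W23={p4,p15} W34={p2,p5,p12}
C dims 4,4; δ0: rk 4, SNF 1^3·2
degree 0: 4−4−0 = 0 → Ȟ^0 ≅ 0
degree 1: 4−0−4 = 0 plus torsion [2] → Ȟ^1 ≅ Z/2
degree 2: 0−0−0 = 0 → Ȟ^2 ≅ 0


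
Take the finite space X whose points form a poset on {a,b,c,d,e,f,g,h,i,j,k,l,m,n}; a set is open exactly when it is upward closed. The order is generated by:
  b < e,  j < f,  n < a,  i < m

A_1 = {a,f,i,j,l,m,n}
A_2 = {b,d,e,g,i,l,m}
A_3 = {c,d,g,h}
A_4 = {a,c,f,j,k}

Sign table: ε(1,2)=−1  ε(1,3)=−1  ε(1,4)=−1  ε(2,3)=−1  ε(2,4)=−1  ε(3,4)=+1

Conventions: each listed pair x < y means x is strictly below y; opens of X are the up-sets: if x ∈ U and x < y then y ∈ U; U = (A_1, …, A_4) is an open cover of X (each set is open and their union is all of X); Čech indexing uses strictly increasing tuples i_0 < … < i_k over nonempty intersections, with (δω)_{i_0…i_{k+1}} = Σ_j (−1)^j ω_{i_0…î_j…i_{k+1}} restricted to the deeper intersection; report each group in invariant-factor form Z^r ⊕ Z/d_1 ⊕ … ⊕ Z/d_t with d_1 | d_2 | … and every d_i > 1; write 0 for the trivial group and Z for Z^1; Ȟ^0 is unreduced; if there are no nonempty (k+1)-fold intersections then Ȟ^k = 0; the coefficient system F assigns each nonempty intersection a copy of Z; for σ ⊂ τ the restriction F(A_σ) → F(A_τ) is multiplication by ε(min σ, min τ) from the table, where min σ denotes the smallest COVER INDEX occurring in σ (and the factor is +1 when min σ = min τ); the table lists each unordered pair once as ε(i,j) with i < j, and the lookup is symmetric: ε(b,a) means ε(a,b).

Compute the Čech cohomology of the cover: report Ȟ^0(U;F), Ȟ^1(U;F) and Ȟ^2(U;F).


Ȟ^0(U;F) ≅ 0; Ȟ^1(U;F) ≅ Z/2; Ȟ^2(U;F) ≅ 0

nerve simplices:
  A12={i,l,m} A14={a,f,j} A23={d,g} A34={c}
C dims 4,4; δ0: rk 4, SNF 1^3·2
degree 0: 4−4−0 = 0 → Ȟ^0 ≅ 0
degree 1: 4−0−4 = 0 plus torsion [2] → Ȟ^1 ≅ Z/2
degree 2: 0−0−0 = 0 → Ȟ^2 ≅ 0


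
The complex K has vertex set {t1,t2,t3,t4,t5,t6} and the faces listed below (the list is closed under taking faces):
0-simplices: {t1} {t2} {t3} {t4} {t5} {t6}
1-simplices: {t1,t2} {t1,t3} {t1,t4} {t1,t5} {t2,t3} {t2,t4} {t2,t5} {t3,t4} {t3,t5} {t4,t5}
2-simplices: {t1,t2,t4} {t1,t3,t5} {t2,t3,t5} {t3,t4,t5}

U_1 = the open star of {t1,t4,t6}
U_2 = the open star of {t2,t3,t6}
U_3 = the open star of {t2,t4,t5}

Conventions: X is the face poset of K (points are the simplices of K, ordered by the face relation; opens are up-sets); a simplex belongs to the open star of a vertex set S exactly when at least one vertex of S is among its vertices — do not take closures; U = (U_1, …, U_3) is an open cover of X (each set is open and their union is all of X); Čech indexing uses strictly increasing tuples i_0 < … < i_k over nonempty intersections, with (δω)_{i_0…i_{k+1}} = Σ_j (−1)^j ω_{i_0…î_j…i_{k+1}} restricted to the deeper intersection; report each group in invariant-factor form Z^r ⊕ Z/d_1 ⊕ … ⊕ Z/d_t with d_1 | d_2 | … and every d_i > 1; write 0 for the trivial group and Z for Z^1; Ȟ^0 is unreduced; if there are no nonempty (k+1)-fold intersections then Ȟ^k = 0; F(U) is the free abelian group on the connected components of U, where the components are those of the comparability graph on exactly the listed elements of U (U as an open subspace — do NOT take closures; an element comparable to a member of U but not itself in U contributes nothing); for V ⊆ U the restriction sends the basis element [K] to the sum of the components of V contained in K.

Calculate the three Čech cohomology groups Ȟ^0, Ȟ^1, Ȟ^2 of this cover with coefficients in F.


Ȟ^0(U;F) ≅ Z^2, Ȟ^1(U;F) ≅ Z, Ȟ^2(U;F) ≅ 0

nonempty intersections:
  U1={{t1},{t4},{t6},{t1,t2},{t1,t3},{t1,t4},{t1,t5},{t2,t4},{t3,t4},{t4,t5},{t1,t2,t4},{t1,t3,t5},{t3,t4,t5}} U2={{t2},{t3},{t6},{t1,t2},{t1,t3},{t2,t3},{t2,t4},{t2,t5},{t3,t4},{t3,t5},{t1,t2,t4},{t1,t3,t5},{t2,t3,t5},{t3,t4,t5}} U3={{t2},{t4},{t5},{t1,t2},{t1,t4},{t1,t5},{t2,t3},{t2,t4},{t2,t5},{t3,t4},{t3,t5},{t4,t5},{t1,t2,t4},{t1,t3,t5},{t2,t3,t5},{t3,t4,t5}}
  U12={{t6},{t1,t2},{t1,t3},{t2,t4},{t3,t4},{t1,t2,t4},{t1,t3,t5},{t3,t4,t5}} U13={{t4},{t1,t2},{t1,t4},{t1,t5},{t2,t4},{t3,t4},{t4,t5},{t1,t2,t4},{t1,t3,t5},{t3,t4,t5}} U23={{t2},{t1,t2},{t2,t3},{t2,t4},{t2,t5},{t3,t4},{t3,t5},{t1,t2,t4},{t1,t3,t5},{t2,t3,t5},{t3,t4,t5}}
  U123={{t1,t2},{t2,t4},{t3,t4},{t1,t2,t4},{t1,t3,t5},{t3,t4,t5}}
components per intersection:
  U1: {{t1},{t4},{t1,t2},{t1,t3},{t1,t4},{t1,t5},{t2,t4},{t3,t4},{t4,t5},{t1,t2,t4},{t1,t3,t5},{t3,t4,t5}} {{t6}}
  U2: {{t2},{t3},{t1,t2},{t1,t3},{t2,t3},{t2,t4},{t2,t5},{t3,t4},{t3,t5},{t1,t2,t4},{t1,t3,t5},{t2,t3,t5},{t3,t4,t5}} {{t6}}
  U3: {{t2},{t4},{t5},{t1,t2},{t1,t4},{t1,t5},{t2,t3},{t2,t4},{t2,t5},{t3,t4},{t3,t5},{t4,t5},{t1,t2,t4},{t1,t3,t5},{t2,t3,t5},{t3,t4,t5}}
  U12: {{t6}} {{t1,t2},{t2,t4},{t1,t2,t4}} {{t1,t3},{t1,t3,t5}} {{t3,t4},{t3,t4,t5}}
  U13: {{t4},{t1,t2},{t1,t4},{t2,t4},{t3,t4},{t4,t5},{t1,t2,t4},{t3,t4,t5}} {{t1,t5},{t1,t3,t5}}
  U23: {{t2},{t1,t2},{t2,t3},{t2,t4},{t2,t5},{t3,t4},{t3,t5},{t1,t2,t4},{t1,t3,t5},{t2,t3,t5},{t3,t4,t5}}
  U123: {{t1,t2},{t2,t4},{t1,t2,t4}} {{t3,t4},{t3,t4,t5}} {{t1,t3,t5}}
C dims 5,7,3; δ0: rk 3, SNF 1^3; δ1: rk 3, SNF 1^3
Ȟ^0: (5−3)−0=2 ⇒ Z^2
Ȟ^1: (7−3)−3=1 ⇒ Z
Ȟ^2: (3−0)−3=0 ⇒ 0


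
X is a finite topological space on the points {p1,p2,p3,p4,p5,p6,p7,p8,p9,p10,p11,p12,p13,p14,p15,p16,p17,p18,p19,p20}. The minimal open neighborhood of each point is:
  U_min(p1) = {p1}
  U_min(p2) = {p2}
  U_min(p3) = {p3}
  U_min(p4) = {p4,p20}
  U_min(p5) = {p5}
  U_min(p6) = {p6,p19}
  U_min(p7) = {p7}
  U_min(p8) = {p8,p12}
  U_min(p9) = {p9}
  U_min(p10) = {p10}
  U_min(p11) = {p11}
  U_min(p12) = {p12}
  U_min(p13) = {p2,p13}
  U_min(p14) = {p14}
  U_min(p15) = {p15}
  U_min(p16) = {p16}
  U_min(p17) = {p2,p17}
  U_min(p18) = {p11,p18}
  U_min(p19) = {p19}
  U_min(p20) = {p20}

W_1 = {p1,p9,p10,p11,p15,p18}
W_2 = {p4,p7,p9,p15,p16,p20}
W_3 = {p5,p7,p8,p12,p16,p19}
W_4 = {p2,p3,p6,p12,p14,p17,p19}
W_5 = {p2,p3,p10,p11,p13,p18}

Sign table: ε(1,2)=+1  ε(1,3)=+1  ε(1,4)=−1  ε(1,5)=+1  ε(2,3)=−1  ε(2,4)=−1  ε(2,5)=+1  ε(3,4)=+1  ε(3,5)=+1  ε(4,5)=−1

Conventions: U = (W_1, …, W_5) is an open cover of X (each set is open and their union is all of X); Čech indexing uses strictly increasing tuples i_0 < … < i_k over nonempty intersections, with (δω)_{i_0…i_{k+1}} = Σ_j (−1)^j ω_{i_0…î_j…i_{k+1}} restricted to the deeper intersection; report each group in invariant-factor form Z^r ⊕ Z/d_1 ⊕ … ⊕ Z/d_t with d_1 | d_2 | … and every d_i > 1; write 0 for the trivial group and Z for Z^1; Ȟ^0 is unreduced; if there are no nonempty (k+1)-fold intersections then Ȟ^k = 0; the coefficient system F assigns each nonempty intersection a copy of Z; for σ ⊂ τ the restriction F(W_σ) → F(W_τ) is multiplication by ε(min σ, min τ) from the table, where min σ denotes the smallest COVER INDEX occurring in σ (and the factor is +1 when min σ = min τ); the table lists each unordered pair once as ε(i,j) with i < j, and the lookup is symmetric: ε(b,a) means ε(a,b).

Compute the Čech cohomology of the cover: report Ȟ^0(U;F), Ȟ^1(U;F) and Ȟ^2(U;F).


Ȟ^0 = Z, Ȟ^1 = Z, Ȟ^2 = 0

nonempty intersections:
  W12={p9,p15} W15={p10,p11,p18} W23={p7,p16} W34={p12,p19} W45={p2,p3}
C dims 5,5; δ0: rk 4, SNF 1^4
Ȟ^0: (5−4)−0=1 ⇒ Z
Ȟ^1: (5−0)−4=1 ⇒ Z
Ȟ^2: (0−0)−0=0 ⇒ 0


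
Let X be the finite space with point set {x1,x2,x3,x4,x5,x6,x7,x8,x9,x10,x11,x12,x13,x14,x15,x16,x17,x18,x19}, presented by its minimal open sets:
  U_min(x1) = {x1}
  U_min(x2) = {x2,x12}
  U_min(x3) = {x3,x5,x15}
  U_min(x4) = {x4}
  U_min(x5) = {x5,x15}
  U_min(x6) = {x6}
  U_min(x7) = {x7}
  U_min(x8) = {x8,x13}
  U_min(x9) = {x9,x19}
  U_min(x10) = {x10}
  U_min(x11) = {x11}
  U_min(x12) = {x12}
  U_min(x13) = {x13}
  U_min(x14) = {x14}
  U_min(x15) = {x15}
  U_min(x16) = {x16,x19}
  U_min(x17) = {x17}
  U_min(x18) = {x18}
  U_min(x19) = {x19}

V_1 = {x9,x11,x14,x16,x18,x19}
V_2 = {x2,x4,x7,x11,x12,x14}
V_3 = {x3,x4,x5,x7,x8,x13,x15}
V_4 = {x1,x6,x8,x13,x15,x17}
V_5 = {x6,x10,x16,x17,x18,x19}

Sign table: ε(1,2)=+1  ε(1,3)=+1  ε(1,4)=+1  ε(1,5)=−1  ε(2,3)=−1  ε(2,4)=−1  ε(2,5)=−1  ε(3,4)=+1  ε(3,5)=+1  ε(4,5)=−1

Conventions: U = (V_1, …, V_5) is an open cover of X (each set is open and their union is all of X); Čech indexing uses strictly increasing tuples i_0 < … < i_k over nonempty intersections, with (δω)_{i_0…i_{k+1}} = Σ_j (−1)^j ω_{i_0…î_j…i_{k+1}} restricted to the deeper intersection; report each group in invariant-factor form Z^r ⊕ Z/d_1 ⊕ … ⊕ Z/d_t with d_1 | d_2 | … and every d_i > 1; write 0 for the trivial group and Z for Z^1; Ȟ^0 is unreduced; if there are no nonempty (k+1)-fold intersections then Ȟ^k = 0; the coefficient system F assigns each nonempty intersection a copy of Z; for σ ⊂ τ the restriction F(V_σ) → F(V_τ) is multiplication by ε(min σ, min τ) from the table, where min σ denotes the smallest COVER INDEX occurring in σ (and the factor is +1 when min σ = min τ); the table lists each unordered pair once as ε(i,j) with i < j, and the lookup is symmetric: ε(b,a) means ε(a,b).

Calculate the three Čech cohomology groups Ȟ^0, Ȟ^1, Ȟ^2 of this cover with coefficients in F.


nerve of the cover:
  V12={x11,x14} V15={x16,x18,x19} V23={x4,x7} V34={x8,x13,x15} V45={x6,x17}
C dims 5,5; δ0: rk 5, SNF 1^4·2
Ȟ^0 = (5 − 5) − 0 = 0, so Ȟ^0 ≅ 0
Ȟ^1 = (5 − 0) − 5 = 0 plus torsion [2], so Ȟ^1 ≅ Z/2
Ȟ^2 = (0 − 0) − 0 = 0, so Ȟ^2 ≅ 0

Ȟ^0 = 0,  Ȟ^1 = Z/2,  Ȟ^2 = 0


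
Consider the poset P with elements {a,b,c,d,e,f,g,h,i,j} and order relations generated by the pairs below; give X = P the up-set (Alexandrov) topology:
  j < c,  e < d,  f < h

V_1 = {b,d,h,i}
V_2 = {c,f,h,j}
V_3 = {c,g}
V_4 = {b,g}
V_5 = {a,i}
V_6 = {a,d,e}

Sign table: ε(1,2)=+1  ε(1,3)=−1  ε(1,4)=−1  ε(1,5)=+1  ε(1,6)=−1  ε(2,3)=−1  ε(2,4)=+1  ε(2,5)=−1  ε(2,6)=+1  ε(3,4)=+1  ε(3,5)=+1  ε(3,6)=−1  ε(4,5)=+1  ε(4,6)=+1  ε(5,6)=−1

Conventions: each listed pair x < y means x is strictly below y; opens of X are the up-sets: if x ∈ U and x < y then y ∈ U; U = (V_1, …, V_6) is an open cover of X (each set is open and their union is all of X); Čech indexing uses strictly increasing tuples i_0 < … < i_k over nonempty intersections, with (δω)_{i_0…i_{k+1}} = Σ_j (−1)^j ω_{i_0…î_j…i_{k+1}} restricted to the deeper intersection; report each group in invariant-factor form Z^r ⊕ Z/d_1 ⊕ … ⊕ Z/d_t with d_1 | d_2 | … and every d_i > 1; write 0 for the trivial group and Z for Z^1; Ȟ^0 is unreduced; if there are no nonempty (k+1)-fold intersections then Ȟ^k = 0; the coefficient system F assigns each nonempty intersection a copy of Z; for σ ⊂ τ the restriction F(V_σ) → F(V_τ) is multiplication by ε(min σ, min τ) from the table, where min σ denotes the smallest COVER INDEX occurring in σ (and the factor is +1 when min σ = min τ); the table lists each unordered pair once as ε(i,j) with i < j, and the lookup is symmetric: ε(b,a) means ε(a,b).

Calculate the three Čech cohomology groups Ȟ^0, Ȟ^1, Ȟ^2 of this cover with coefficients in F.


Ȟ^0 = Z; Ȟ^1 = Z^2; Ȟ^2 = 0

nerve of the cover:
  V12={h} V14={b} V15={i} V16={d} V23={c} V34={g} V56={a}
C dims 6,7; δ0: rk 5, SNF 1^5
Ȟ^0 = (6 − 5) − 0 = 1, so Ȟ^0 ≅ Z
Ȟ^1 = (7 − 0) − 5 = 2, so Ȟ^1 ≅ Z^2
Ȟ^2 = (0 − 0) − 0 = 0, so Ȟ^2 ≅ 0


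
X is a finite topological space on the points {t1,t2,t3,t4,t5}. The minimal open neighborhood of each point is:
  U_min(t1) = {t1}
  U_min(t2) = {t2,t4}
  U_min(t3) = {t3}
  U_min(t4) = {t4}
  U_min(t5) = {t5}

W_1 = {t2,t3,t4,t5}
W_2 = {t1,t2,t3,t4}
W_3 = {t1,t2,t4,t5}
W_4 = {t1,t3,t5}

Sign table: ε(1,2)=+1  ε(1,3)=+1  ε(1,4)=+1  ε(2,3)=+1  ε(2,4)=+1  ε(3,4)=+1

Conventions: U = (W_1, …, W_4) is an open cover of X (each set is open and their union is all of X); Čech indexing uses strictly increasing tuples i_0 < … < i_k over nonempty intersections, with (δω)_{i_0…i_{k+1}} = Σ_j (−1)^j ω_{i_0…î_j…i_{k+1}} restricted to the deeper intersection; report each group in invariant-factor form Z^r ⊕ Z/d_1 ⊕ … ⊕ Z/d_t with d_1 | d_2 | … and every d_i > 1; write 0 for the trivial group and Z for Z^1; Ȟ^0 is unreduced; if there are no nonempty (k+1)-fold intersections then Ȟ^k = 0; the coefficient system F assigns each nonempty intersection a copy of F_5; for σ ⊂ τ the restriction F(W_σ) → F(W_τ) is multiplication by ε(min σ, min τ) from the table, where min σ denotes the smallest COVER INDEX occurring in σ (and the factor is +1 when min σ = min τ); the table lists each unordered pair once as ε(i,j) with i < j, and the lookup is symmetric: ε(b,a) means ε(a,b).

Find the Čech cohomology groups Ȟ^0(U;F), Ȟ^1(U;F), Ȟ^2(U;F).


nonempty intersections:
  W12={t2,t3,t4} W13={t2,t4,t5} W14={t3,t5} W23={t1,t2,t4} W24={t1,t3} W34={t1,t5}
  W123={t2,t4} W124={t3} W134={t5} W234={t1}
C dims 4,6,4; δ0: rk_F5 3; δ1: rk_F5 3
Ȟ^0: (4−3)−0=1 ⇒ Z/5
Ȟ^1: (6−3)−3=0 ⇒ 0
Ȟ^2: (4−0)−3=1 ⇒ Z/5

Ȟ^0(U;F) ≅ Z/5, Ȟ^1(U;F) ≅ 0, Ȟ^2(U;F) ≅ Z/5


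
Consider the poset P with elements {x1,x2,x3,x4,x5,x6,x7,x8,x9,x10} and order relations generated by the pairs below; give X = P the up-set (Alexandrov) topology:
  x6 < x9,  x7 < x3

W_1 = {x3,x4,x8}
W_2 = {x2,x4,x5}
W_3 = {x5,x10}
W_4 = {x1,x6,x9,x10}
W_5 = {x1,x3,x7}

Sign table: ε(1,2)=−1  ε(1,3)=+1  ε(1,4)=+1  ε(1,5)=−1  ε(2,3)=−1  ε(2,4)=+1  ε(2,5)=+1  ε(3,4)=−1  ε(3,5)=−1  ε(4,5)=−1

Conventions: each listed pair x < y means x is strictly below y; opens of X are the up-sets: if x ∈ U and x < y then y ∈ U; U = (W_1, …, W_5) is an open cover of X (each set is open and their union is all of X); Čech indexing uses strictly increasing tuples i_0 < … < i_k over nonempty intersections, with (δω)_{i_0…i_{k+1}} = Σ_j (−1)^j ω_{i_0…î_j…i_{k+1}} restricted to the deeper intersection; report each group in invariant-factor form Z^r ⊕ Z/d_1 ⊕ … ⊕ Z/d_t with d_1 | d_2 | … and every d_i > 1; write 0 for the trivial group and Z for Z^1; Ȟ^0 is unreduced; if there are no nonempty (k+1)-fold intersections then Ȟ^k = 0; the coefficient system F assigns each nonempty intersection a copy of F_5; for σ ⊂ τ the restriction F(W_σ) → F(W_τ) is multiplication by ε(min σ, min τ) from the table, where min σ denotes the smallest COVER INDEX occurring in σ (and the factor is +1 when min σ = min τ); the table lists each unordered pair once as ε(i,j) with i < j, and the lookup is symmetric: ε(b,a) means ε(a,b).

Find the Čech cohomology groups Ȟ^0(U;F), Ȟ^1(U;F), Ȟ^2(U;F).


intersection data:
  W12={x4} W15={x3} W23={x5} W34={x10} W45={x1}
C dims 5,5; δ0: rk_F5 5
Ȟ^0 = (5 − 5) − 0 = 0, so Ȟ^0 ≅ 0
Ȟ^1 = (5 − 0) − 5 = 0, so Ȟ^1 ≅ 0
Ȟ^2 = (0 − 0) − 0 = 0, so Ȟ^2 ≅ 0

Ȟ^0 = 0, Ȟ^1 = 0 and Ȟ^2 = 0
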